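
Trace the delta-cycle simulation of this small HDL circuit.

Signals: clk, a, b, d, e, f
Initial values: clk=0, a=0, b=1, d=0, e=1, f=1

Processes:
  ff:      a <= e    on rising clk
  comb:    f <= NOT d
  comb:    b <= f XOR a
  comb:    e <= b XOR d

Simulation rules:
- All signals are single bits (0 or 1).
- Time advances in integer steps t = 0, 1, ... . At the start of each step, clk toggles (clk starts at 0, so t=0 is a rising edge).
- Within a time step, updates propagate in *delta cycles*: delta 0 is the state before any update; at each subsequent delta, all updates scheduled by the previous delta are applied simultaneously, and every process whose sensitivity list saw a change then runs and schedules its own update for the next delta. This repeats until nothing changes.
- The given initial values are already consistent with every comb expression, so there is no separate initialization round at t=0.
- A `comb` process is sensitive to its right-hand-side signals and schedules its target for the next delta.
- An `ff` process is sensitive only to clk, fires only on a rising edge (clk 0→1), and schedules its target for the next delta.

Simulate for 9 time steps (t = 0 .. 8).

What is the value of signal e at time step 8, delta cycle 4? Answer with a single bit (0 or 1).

t=0 Δ0: clk=0 f=1 e=1 b=1 a=0 d=0
  Δ1: clk:0→1
  Δ2: a:0→1
  Δ3: b:1→0
  Δ4: e:1→0
  (4Δ to stable)
t=1 Δ0: clk=1 f=1 e=0 b=0 a=1 d=0
  Δ1: clk:1→0
  (1Δ to stable)
t=2 Δ0: clk=0 f=1 e=0 b=0 a=1 d=0
  Δ1: clk:0→1
  Δ2: a:1→0
  Δ3: b:0→1
  Δ4: e:0→1
  (4Δ to stable)
t=3 Δ0: clk=1 f=1 e=1 b=1 a=0 d=0
  Δ1: clk:1→0
  (1Δ to stable)
t=4 Δ0: clk=0 f=1 e=1 b=1 a=0 d=0
  Δ1: clk:0→1
  Δ2: a:0→1
  Δ3: b:1→0
  Δ4: e:1→0
  (4Δ to stable)
t=5 Δ0: clk=1 f=1 e=0 b=0 a=1 d=0
  Δ1: clk:1→0
  (1Δ to stable)
t=6 Δ0: clk=0 f=1 e=0 b=0 a=1 d=0
  Δ1: clk:0→1
  Δ2: a:1→0
  Δ3: b:0→1
  Δ4: e:0→1
  (4Δ to stable)
t=7 Δ0: clk=1 f=1 e=1 b=1 a=0 d=0
  Δ1: clk:1→0
  (1Δ to stable)
t=8 Δ0: clk=0 f=1 e=1 b=1 a=0 d=0
  Δ1: clk:0→1
  Δ2: a:0→1
  Δ3: b:1→0
  Δ4: e:1→0
  (4Δ to stable)

0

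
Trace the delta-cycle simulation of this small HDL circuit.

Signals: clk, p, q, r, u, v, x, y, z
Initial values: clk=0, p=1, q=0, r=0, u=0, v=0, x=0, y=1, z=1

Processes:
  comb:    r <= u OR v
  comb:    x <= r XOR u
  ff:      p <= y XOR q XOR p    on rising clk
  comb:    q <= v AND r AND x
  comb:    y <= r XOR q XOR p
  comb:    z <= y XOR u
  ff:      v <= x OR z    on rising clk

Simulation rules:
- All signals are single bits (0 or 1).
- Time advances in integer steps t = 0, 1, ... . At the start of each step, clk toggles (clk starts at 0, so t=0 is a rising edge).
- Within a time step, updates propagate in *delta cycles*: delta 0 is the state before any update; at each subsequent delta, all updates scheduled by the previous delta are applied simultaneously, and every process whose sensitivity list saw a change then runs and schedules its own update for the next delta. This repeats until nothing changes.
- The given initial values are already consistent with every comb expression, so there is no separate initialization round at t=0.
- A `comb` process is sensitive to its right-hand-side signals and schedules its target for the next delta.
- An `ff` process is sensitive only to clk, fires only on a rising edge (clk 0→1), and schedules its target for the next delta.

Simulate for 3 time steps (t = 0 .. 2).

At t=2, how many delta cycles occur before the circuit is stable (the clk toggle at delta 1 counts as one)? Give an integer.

4

[bits: x,z,clk,q,p,y,r,u,v]
t=0: Δ0=010011000 Δ1=011011000 Δ2=011001001 Δ3=011000101 Δ4=101001101 Δ5=111101101 Δ6=111100101 Δ7=101100101 | 7Δ
t=1: Δ0=101100101 Δ1=100100101 | 1Δ
t=2: Δ0=100100101 Δ1=101100101 Δ2=101110101 Δ3=101111101 Δ4=111111101 | 4Δ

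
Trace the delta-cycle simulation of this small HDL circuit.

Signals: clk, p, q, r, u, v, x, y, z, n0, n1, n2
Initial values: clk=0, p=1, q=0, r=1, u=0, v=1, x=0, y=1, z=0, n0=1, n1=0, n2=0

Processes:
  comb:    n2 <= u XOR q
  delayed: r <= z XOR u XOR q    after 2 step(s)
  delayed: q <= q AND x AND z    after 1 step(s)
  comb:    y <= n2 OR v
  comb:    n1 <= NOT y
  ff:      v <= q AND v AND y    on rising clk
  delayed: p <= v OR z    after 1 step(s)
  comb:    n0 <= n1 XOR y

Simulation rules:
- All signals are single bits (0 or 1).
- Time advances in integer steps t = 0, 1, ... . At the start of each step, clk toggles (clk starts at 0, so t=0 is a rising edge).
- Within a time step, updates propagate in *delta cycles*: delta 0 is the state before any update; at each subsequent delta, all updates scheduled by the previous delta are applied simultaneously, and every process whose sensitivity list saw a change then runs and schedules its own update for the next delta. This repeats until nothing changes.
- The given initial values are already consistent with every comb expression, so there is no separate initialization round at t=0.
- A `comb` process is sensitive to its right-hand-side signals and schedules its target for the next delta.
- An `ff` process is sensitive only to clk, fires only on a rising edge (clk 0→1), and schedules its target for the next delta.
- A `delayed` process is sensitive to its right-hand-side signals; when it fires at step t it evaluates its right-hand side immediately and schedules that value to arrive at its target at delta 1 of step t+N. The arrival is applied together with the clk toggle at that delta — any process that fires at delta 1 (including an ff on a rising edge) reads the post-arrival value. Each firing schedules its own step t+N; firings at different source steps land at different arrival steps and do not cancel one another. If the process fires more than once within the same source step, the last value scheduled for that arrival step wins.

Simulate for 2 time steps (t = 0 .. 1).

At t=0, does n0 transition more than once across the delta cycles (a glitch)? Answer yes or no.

yes

t=0 Δ0: n1=0 clk=0 n0=1 x=0 p=1 n2=0 y=1 u=0 v=1 q=0 r=1 z=0
  Δ1: clk:0→1
  Δ2: v:1→0
  Δ3: y:1→0
  Δ4: n1:0→1, n0:1→0
  Δ5: n0:0→1
  (5Δ to stable)
t=1 Δ0: n1=1 clk=1 n0=1 x=0 p=1 n2=0 y=0 u=0 v=0 q=0 r=1 z=0
  Δ1: clk:1→0, p:1→0
  (1Δ to stable)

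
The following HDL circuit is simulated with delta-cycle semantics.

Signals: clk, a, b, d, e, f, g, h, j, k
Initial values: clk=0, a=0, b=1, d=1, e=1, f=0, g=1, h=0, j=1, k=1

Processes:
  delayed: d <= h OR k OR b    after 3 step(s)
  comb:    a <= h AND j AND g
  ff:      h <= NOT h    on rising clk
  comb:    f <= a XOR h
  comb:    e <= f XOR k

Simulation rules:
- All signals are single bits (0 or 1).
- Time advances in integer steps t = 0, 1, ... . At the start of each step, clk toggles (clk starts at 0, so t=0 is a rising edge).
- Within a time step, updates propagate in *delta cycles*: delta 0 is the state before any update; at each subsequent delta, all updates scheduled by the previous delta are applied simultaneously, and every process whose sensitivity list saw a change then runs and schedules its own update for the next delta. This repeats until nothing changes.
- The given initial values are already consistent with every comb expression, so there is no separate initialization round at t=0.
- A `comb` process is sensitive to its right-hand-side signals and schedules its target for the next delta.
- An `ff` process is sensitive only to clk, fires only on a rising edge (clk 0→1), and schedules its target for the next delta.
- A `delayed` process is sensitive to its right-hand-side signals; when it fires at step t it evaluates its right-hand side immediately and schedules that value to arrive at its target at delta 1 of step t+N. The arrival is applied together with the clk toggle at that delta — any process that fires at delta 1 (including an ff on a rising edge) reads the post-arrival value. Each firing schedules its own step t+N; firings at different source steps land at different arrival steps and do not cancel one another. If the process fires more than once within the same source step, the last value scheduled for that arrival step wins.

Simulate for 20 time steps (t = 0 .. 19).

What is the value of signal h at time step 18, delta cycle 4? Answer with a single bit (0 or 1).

0

t0.Δ0 e=1 h=0 d=1 f=0 a=0 clk=0 g=1 k=1 j=1 b=1
t0.Δ1 e=1 h=0 d=1 f=0 a=0 clk=1 g=1 k=1 j=1 b=1
t0.Δ2 e=1 h=1 d=1 f=0 a=0 clk=1 g=1 k=1 j=1 b=1
t0.Δ3 e=1 h=1 d=1 f=1 a=1 clk=1 g=1 k=1 j=1 b=1
t0.Δ4 e=0 h=1 d=1 f=0 a=1 clk=1 g=1 k=1 j=1 b=1
t0.Δ5 e=1 h=1 d=1 f=0 a=1 clk=1 g=1 k=1 j=1 b=1
t1.Δ0 e=1 h=1 d=1 f=0 a=1 clk=1 g=1 k=1 j=1 b=1
t1.Δ1 e=1 h=1 d=1 f=0 a=1 clk=0 g=1 k=1 j=1 b=1
t2.Δ0 e=1 h=1 d=1 f=0 a=1 clk=0 g=1 k=1 j=1 b=1
t2.Δ1 e=1 h=1 d=1 f=0 a=1 clk=1 g=1 k=1 j=1 b=1
t2.Δ2 e=1 h=0 d=1 f=0 a=1 clk=1 g=1 k=1 j=1 b=1
t2.Δ3 e=1 h=0 d=1 f=1 a=0 clk=1 g=1 k=1 j=1 b=1
t2.Δ4 e=0 h=0 d=1 f=0 a=0 clk=1 g=1 k=1 j=1 b=1
t2.Δ5 e=1 h=0 d=1 f=0 a=0 clk=1 g=1 k=1 j=1 b=1
t3.Δ0 e=1 h=0 d=1 f=0 a=0 clk=1 g=1 k=1 j=1 b=1
t3.Δ1 e=1 h=0 d=1 f=0 a=0 clk=0 g=1 k=1 j=1 b=1
t4.Δ0 e=1 h=0 d=1 f=0 a=0 clk=0 g=1 k=1 j=1 b=1
t4.Δ1 e=1 h=0 d=1 f=0 a=0 clk=1 g=1 k=1 j=1 b=1
t4.Δ2 e=1 h=1 d=1 f=0 a=0 clk=1 g=1 k=1 j=1 b=1
t4.Δ3 e=1 h=1 d=1 f=1 a=1 clk=1 g=1 k=1 j=1 b=1
t4.Δ4 e=0 h=1 d=1 f=0 a=1 clk=1 g=1 k=1 j=1 b=1
t4.Δ5 e=1 h=1 d=1 f=0 a=1 clk=1 g=1 k=1 j=1 b=1
t5.Δ0 e=1 h=1 d=1 f=0 a=1 clk=1 g=1 k=1 j=1 b=1
t5.Δ1 e=1 h=1 d=1 f=0 a=1 clk=0 g=1 k=1 j=1 b=1
t6.Δ0 e=1 h=1 d=1 f=0 a=1 clk=0 g=1 k=1 j=1 b=1
t6.Δ1 e=1 h=1 d=1 f=0 a=1 clk=1 g=1 k=1 j=1 b=1
t6.Δ2 e=1 h=0 d=1 f=0 a=1 clk=1 g=1 k=1 j=1 b=1
t6.Δ3 e=1 h=0 d=1 f=1 a=0 clk=1 g=1 k=1 j=1 b=1
t6.Δ4 e=0 h=0 d=1 f=0 a=0 clk=1 g=1 k=1 j=1 b=1
t6.Δ5 e=1 h=0 d=1 f=0 a=0 clk=1 g=1 k=1 j=1 b=1
t7.Δ0 e=1 h=0 d=1 f=0 a=0 clk=1 g=1 k=1 j=1 b=1
t7.Δ1 e=1 h=0 d=1 f=0 a=0 clk=0 g=1 k=1 j=1 b=1
t8.Δ0 e=1 h=0 d=1 f=0 a=0 clk=0 g=1 k=1 j=1 b=1
t8.Δ1 e=1 h=0 d=1 f=0 a=0 clk=1 g=1 k=1 j=1 b=1
t8.Δ2 e=1 h=1 d=1 f=0 a=0 clk=1 g=1 k=1 j=1 b=1
t8.Δ3 e=1 h=1 d=1 f=1 a=1 clk=1 g=1 k=1 j=1 b=1
t8.Δ4 e=0 h=1 d=1 f=0 a=1 clk=1 g=1 k=1 j=1 b=1
t8.Δ5 e=1 h=1 d=1 f=0 a=1 clk=1 g=1 k=1 j=1 b=1
t9.Δ0 e=1 h=1 d=1 f=0 a=1 clk=1 g=1 k=1 j=1 b=1
t9.Δ1 e=1 h=1 d=1 f=0 a=1 clk=0 g=1 k=1 j=1 b=1
t10.Δ0 e=1 h=1 d=1 f=0 a=1 clk=0 g=1 k=1 j=1 b=1
t10.Δ1 e=1 h=1 d=1 f=0 a=1 clk=1 g=1 k=1 j=1 b=1
t10.Δ2 e=1 h=0 d=1 f=0 a=1 clk=1 g=1 k=1 j=1 b=1
t10.Δ3 e=1 h=0 d=1 f=1 a=0 clk=1 g=1 k=1 j=1 b=1
t10.Δ4 e=0 h=0 d=1 f=0 a=0 clk=1 g=1 k=1 j=1 b=1
t10.Δ5 e=1 h=0 d=1 f=0 a=0 clk=1 g=1 k=1 j=1 b=1
t11.Δ0 e=1 h=0 d=1 f=0 a=0 clk=1 g=1 k=1 j=1 b=1
t11.Δ1 e=1 h=0 d=1 f=0 a=0 clk=0 g=1 k=1 j=1 b=1
t12.Δ0 e=1 h=0 d=1 f=0 a=0 clk=0 g=1 k=1 j=1 b=1
t12.Δ1 e=1 h=0 d=1 f=0 a=0 clk=1 g=1 k=1 j=1 b=1
t12.Δ2 e=1 h=1 d=1 f=0 a=0 clk=1 g=1 k=1 j=1 b=1
t12.Δ3 e=1 h=1 d=1 f=1 a=1 clk=1 g=1 k=1 j=1 b=1
t12.Δ4 e=0 h=1 d=1 f=0 a=1 clk=1 g=1 k=1 j=1 b=1
t12.Δ5 e=1 h=1 d=1 f=0 a=1 clk=1 g=1 k=1 j=1 b=1
t13.Δ0 e=1 h=1 d=1 f=0 a=1 clk=1 g=1 k=1 j=1 b=1
t13.Δ1 e=1 h=1 d=1 f=0 a=1 clk=0 g=1 k=1 j=1 b=1
t14.Δ0 e=1 h=1 d=1 f=0 a=1 clk=0 g=1 k=1 j=1 b=1
t14.Δ1 e=1 h=1 d=1 f=0 a=1 clk=1 g=1 k=1 j=1 b=1
t14.Δ2 e=1 h=0 d=1 f=0 a=1 clk=1 g=1 k=1 j=1 b=1
t14.Δ3 e=1 h=0 d=1 f=1 a=0 clk=1 g=1 k=1 j=1 b=1
t14.Δ4 e=0 h=0 d=1 f=0 a=0 clk=1 g=1 k=1 j=1 b=1
t14.Δ5 e=1 h=0 d=1 f=0 a=0 clk=1 g=1 k=1 j=1 b=1
t15.Δ0 e=1 h=0 d=1 f=0 a=0 clk=1 g=1 k=1 j=1 b=1
t15.Δ1 e=1 h=0 d=1 f=0 a=0 clk=0 g=1 k=1 j=1 b=1
t16.Δ0 e=1 h=0 d=1 f=0 a=0 clk=0 g=1 k=1 j=1 b=1
t16.Δ1 e=1 h=0 d=1 f=0 a=0 clk=1 g=1 k=1 j=1 b=1
t16.Δ2 e=1 h=1 d=1 f=0 a=0 clk=1 g=1 k=1 j=1 b=1
t16.Δ3 e=1 h=1 d=1 f=1 a=1 clk=1 g=1 k=1 j=1 b=1
t16.Δ4 e=0 h=1 d=1 f=0 a=1 clk=1 g=1 k=1 j=1 b=1
t16.Δ5 e=1 h=1 d=1 f=0 a=1 clk=1 g=1 k=1 j=1 b=1
t17.Δ0 e=1 h=1 d=1 f=0 a=1 clk=1 g=1 k=1 j=1 b=1
t17.Δ1 e=1 h=1 d=1 f=0 a=1 clk=0 g=1 k=1 j=1 b=1
t18.Δ0 e=1 h=1 d=1 f=0 a=1 clk=0 g=1 k=1 j=1 b=1
t18.Δ1 e=1 h=1 d=1 f=0 a=1 clk=1 g=1 k=1 j=1 b=1
t18.Δ2 e=1 h=0 d=1 f=0 a=1 clk=1 g=1 k=1 j=1 b=1
t18.Δ3 e=1 h=0 d=1 f=1 a=0 clk=1 g=1 k=1 j=1 b=1
t18.Δ4 e=0 h=0 d=1 f=0 a=0 clk=1 g=1 k=1 j=1 b=1
t18.Δ5 e=1 h=0 d=1 f=0 a=0 clk=1 g=1 k=1 j=1 b=1
t19.Δ0 e=1 h=0 d=1 f=0 a=0 clk=1 g=1 k=1 j=1 b=1
t19.Δ1 e=1 h=0 d=1 f=0 a=0 clk=0 g=1 k=1 j=1 b=1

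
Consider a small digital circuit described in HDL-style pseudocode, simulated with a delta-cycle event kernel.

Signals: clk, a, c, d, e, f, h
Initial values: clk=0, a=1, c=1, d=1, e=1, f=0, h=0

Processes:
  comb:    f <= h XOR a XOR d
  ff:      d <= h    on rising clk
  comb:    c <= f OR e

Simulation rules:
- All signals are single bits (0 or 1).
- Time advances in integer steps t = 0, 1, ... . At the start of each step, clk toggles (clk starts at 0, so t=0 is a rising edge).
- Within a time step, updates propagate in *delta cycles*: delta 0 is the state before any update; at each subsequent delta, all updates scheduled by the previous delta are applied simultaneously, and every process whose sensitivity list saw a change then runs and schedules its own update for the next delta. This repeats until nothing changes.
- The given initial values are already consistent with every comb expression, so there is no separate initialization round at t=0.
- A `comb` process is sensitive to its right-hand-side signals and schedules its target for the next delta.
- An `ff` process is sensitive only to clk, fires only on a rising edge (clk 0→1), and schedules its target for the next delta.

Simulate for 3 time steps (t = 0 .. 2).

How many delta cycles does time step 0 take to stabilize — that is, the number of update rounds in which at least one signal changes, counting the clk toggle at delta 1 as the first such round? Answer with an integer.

[bits: c,clk,f,d,h,e,a]
t=0: Δ0=1001011 Δ1=1101011 Δ2=1100011 Δ3=1110011 | 3Δ
t=1: Δ0=1110011 Δ1=1010011 | 1Δ
t=2: Δ0=1010011 Δ1=1110011 | 1Δ

3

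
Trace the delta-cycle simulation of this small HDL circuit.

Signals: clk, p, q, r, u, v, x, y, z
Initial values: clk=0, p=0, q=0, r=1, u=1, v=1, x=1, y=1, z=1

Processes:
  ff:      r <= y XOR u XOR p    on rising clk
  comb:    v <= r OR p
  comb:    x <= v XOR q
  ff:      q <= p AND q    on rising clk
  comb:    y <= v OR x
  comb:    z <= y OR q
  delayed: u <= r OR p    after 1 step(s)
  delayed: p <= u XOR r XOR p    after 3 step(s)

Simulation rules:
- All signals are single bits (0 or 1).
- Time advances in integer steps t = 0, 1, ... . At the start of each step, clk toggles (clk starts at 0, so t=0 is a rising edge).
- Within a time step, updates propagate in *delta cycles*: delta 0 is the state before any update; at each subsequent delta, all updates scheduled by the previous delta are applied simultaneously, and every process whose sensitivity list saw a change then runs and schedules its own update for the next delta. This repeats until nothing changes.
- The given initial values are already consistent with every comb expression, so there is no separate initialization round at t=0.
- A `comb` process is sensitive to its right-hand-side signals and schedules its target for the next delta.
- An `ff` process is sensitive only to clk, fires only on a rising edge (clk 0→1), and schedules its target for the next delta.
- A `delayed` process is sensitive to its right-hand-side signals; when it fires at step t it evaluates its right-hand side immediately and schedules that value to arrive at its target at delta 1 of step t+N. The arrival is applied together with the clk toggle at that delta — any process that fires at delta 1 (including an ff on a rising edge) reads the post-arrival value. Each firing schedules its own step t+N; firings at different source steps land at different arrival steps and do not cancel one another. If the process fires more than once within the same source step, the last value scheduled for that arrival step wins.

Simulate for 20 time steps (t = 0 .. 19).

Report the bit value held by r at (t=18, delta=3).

1

[bits: v,u,x,z,p,r,y,q,clk]
t=0: Δ0=111101100 Δ1=111101101 Δ2=111100101 Δ3=011100101 Δ4=010100101 Δ5=010100001 Δ6=010000001 | 6Δ
t=1: Δ0=010000001 Δ1=000000000 | 1Δ
t=2: Δ0=000000000 Δ1=000000001 | 1Δ
t=3: Δ0=000000001 Δ1=000010000 Δ2=100010000 Δ3=101010100 Δ4=101110100 | 4Δ
t=4: Δ0=101110100 Δ1=111100101 Δ2=011100101 Δ3=010100101 Δ4=010100001 Δ5=010000001 | 5Δ
t=5: Δ0=010000001 Δ1=000000000 | 1Δ
t=6: Δ0=000000000 Δ1=000010001 Δ2=100011001 Δ3=101011101 Δ4=101111101 | 4Δ
t=7: Δ0=101111101 Δ1=111111100 | 1Δ
t=8: Δ0=111111100 Δ1=111101101 Δ2=111100101 Δ3=011100101 Δ4=010100101 Δ5=010100001 Δ6=010000001 | 6Δ
t=9: Δ0=010000001 Δ1=000000000 | 1Δ
t=10: Δ0=000000000 Δ1=000010001 Δ2=100011001 Δ3=101011101 Δ4=101111101 | 4Δ
t=11: Δ0=101111101 Δ1=111111100 | 1Δ
t=12: Δ0=111111100 Δ1=111101101 Δ2=111100101 Δ3=011100101 Δ4=010100101 Δ5=010100001 Δ6=010000001 | 6Δ
t=13: Δ0=010000001 Δ1=000000000 | 1Δ
t=14: Δ0=000000000 Δ1=000010001 Δ2=100011001 Δ3=101011101 Δ4=101111101 | 4Δ
t=15: Δ0=101111101 Δ1=111111100 | 1Δ
t=16: Δ0=111111100 Δ1=111101101 Δ2=111100101 Δ3=011100101 Δ4=010100101 Δ5=010100001 Δ6=010000001 | 6Δ
t=17: Δ0=010000001 Δ1=000000000 | 1Δ
t=18: Δ0=000000000 Δ1=000010001 Δ2=100011001 Δ3=101011101 Δ4=101111101 | 4Δ
t=19: Δ0=101111101 Δ1=111111100 | 1Δ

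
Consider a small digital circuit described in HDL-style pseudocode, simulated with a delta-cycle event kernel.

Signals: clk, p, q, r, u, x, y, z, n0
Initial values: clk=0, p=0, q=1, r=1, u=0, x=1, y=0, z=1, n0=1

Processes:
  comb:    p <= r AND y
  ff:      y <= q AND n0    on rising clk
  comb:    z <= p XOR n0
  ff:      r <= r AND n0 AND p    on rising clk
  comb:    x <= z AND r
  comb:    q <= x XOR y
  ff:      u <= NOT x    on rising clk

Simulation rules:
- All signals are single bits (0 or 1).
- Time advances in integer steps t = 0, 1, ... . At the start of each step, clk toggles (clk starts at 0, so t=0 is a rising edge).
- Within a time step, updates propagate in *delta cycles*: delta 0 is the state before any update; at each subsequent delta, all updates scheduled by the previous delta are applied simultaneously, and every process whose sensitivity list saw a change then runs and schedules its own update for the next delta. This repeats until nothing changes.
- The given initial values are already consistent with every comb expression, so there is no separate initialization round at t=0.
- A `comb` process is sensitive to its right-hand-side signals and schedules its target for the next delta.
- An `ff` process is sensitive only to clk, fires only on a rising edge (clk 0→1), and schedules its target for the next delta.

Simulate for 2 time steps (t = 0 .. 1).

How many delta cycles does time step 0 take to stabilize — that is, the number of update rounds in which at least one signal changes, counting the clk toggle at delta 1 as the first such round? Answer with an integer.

[bits: z,u,x,r,q,p,y,n0,clk]
t=0: Δ0=101110010 Δ1=101110011 Δ2=101010111 Δ3=100000111 Δ4=100010111 | 4Δ
t=1: Δ0=100010111 Δ1=100010110 | 1Δ

4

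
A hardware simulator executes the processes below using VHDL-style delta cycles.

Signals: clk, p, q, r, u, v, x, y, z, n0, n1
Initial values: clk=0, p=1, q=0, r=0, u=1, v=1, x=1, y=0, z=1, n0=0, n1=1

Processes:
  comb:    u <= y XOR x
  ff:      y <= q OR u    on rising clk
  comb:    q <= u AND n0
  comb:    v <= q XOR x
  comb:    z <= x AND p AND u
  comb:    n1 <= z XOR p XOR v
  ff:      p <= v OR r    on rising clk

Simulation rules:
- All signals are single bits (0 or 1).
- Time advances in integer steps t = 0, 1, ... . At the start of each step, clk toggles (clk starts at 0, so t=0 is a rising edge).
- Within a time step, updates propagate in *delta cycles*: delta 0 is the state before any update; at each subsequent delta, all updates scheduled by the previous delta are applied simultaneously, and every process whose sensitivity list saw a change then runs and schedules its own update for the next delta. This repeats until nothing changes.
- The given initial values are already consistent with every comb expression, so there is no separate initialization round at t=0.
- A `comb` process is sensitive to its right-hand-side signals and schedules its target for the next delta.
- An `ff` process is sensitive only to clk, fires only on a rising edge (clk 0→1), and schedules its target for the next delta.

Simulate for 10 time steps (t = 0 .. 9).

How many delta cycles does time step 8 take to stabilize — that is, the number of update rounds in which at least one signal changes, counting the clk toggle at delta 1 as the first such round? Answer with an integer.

[bits: p,clk,v,n1,y,u,z,r,n0,q,x]
t=0: Δ0=10110110001 Δ1=11110110001 Δ2=11111110001 Δ3=11111010001 Δ4=11111000001 Δ5=11101000001 | 5Δ
t=1: Δ0=11101000001 Δ1=10101000001 | 1Δ
t=2: Δ0=10101000001 Δ1=11101000001 Δ2=11100000001 Δ3=11100100001 Δ4=11100110001 Δ5=11110110001 | 5Δ
t=3: Δ0=11110110001 Δ1=10110110001 | 1Δ
t=4: Δ0=10110110001 Δ1=11110110001 Δ2=11111110001 Δ3=11111010001 Δ4=11111000001 Δ5=11101000001 | 5Δ
t=5: Δ0=11101000001 Δ1=10101000001 | 1Δ
t=6: Δ0=10101000001 Δ1=11101000001 Δ2=11100000001 Δ3=11100100001 Δ4=11100110001 Δ5=11110110001 | 5Δ
t=7: Δ0=11110110001 Δ1=10110110001 | 1Δ
t=8: Δ0=10110110001 Δ1=11110110001 Δ2=11111110001 Δ3=11111010001 Δ4=11111000001 Δ5=11101000001 | 5Δ
t=9: Δ0=11101000001 Δ1=10101000001 | 1Δ

5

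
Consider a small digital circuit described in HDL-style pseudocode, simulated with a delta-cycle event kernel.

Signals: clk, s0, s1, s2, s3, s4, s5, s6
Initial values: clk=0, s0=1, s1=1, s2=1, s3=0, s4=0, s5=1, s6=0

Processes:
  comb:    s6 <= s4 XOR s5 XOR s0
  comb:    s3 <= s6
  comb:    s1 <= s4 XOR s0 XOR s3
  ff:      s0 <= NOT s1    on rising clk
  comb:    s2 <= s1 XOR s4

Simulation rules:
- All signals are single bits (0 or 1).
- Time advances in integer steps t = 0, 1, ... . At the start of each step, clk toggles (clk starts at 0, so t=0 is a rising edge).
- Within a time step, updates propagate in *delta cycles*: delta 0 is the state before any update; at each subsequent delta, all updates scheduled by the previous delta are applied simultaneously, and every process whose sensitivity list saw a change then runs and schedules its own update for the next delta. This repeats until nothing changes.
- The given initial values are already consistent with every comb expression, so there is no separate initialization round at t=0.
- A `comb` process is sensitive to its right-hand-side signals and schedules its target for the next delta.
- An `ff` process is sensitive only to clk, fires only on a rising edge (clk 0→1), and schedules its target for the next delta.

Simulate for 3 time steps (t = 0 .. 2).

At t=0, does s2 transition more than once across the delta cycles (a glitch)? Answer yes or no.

t0.Δ0 s6=0 s3=0 s2=1 s4=0 clk=0 s5=1 s1=1 s0=1
t0.Δ1 s6=0 s3=0 s2=1 s4=0 clk=1 s5=1 s1=1 s0=1
t0.Δ2 s6=0 s3=0 s2=1 s4=0 clk=1 s5=1 s1=1 s0=0
t0.Δ3 s6=1 s3=0 s2=1 s4=0 clk=1 s5=1 s1=0 s0=0
t0.Δ4 s6=1 s3=1 s2=0 s4=0 clk=1 s5=1 s1=0 s0=0
t0.Δ5 s6=1 s3=1 s2=0 s4=0 clk=1 s5=1 s1=1 s0=0
t0.Δ6 s6=1 s3=1 s2=1 s4=0 clk=1 s5=1 s1=1 s0=0
t1.Δ0 s6=1 s3=1 s2=1 s4=0 clk=1 s5=1 s1=1 s0=0
t1.Δ1 s6=1 s3=1 s2=1 s4=0 clk=0 s5=1 s1=1 s0=0
t2.Δ0 s6=1 s3=1 s2=1 s4=0 clk=0 s5=1 s1=1 s0=0
t2.Δ1 s6=1 s3=1 s2=1 s4=0 clk=1 s5=1 s1=1 s0=0

yes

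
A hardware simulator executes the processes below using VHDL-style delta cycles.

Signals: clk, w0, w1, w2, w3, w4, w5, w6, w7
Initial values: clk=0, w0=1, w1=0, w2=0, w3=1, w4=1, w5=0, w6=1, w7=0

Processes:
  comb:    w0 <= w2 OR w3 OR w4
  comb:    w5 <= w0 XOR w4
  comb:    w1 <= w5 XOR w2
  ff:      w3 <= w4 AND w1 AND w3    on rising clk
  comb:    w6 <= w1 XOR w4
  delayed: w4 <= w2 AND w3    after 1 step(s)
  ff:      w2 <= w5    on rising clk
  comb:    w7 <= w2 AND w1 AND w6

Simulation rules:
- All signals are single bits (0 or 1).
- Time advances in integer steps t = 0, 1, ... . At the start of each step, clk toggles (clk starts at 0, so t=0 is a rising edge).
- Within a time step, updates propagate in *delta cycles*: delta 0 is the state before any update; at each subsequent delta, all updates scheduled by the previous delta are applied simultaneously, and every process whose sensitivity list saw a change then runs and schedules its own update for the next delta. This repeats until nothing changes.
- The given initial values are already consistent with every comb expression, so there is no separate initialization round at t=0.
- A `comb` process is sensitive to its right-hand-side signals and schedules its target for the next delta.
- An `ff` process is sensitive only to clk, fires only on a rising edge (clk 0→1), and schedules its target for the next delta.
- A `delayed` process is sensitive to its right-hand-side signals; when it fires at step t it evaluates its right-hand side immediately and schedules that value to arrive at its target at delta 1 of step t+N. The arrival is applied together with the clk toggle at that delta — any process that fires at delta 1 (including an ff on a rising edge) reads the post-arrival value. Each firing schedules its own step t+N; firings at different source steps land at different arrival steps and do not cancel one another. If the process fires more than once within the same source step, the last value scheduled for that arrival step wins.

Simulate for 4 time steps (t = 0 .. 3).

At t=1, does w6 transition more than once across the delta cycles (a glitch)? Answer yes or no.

[bits: w3,w6,w1,w7,w5,w4,w2,w0,clk]
t=0: Δ0=110001010 Δ1=110001011 Δ2=010001011 | 2Δ
t=1: Δ0=010001011 Δ1=010000010 Δ2=000010000 Δ3=001000000 Δ4=010000000 Δ5=000000000 | 5Δ
t=2: Δ0=000000000 Δ1=000000001 | 1Δ
t=3: Δ0=000000001 Δ1=000000000 | 1Δ

yes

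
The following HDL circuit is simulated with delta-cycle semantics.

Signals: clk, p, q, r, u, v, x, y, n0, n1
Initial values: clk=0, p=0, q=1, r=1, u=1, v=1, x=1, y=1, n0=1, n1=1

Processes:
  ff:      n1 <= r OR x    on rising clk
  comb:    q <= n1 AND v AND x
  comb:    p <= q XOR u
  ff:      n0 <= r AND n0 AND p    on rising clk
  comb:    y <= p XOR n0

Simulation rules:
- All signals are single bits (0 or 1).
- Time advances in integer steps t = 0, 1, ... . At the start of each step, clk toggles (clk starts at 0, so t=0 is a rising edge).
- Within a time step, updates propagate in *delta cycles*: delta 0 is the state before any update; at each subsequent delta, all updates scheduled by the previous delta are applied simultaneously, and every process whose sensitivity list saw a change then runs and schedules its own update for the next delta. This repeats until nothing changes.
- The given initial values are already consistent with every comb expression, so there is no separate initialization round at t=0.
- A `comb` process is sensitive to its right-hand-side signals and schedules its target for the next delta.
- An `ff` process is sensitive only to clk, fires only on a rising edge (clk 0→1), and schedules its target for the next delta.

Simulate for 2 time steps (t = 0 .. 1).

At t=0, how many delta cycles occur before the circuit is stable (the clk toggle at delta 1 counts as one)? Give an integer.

t0.Δ0 y=1 n0=1 r=1 n1=1 q=1 x=1 clk=0 p=0 u=1 v=1
t0.Δ1 y=1 n0=1 r=1 n1=1 q=1 x=1 clk=1 p=0 u=1 v=1
t0.Δ2 y=1 n0=0 r=1 n1=1 q=1 x=1 clk=1 p=0 u=1 v=1
t0.Δ3 y=0 n0=0 r=1 n1=1 q=1 x=1 clk=1 p=0 u=1 v=1
t1.Δ0 y=0 n0=0 r=1 n1=1 q=1 x=1 clk=1 p=0 u=1 v=1
t1.Δ1 y=0 n0=0 r=1 n1=1 q=1 x=1 clk=0 p=0 u=1 v=1

3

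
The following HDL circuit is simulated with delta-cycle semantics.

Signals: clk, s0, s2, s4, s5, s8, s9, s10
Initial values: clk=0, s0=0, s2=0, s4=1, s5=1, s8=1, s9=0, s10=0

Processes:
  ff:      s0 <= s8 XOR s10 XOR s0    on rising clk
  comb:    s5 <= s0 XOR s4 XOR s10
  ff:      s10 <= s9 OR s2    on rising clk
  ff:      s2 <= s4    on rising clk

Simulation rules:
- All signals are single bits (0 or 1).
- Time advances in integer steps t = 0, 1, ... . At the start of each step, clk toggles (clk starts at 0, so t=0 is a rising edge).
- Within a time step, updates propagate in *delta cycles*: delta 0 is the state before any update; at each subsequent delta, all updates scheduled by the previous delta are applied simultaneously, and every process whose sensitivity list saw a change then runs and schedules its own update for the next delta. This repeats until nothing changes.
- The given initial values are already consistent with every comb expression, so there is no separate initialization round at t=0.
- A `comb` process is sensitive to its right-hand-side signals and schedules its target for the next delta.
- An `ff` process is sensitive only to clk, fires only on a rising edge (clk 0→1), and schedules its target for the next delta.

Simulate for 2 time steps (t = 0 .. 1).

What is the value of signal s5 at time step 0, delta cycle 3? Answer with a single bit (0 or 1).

0

t=0 Δ0: s0=0 clk=0 s2=0 s4=1 s5=1 s8=1 s10=0 s9=0
  Δ1: clk:0→1
  Δ2: s0:0→1, s2:0→1
  Δ3: s5:1→0
  (3Δ to stable)
t=1 Δ0: s0=1 clk=1 s2=1 s4=1 s5=0 s8=1 s10=0 s9=0
  Δ1: clk:1→0
  (1Δ to stable)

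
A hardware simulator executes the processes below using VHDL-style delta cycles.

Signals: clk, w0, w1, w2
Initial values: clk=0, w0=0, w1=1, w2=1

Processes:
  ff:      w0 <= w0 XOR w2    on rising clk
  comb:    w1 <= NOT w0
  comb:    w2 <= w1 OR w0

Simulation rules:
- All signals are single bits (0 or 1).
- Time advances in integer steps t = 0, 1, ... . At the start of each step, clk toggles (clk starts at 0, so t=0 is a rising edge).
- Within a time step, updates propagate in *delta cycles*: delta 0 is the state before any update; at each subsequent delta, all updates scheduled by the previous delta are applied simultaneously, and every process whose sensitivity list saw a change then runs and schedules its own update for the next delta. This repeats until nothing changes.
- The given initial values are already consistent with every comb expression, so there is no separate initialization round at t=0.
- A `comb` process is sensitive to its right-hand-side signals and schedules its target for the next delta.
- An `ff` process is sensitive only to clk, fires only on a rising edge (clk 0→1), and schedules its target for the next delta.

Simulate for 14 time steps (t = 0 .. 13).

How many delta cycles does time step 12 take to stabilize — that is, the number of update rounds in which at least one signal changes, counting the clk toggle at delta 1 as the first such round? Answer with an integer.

3

t0.Δ0 clk=0 w0=0 w1=1 w2=1
t0.Δ1 clk=1 w0=0 w1=1 w2=1
t0.Δ2 clk=1 w0=1 w1=1 w2=1
t0.Δ3 clk=1 w0=1 w1=0 w2=1
t1.Δ0 clk=1 w0=1 w1=0 w2=1
t1.Δ1 clk=0 w0=1 w1=0 w2=1
t2.Δ0 clk=0 w0=1 w1=0 w2=1
t2.Δ1 clk=1 w0=1 w1=0 w2=1
t2.Δ2 clk=1 w0=0 w1=0 w2=1
t2.Δ3 clk=1 w0=0 w1=1 w2=0
t2.Δ4 clk=1 w0=0 w1=1 w2=1
t3.Δ0 clk=1 w0=0 w1=1 w2=1
t3.Δ1 clk=0 w0=0 w1=1 w2=1
t4.Δ0 clk=0 w0=0 w1=1 w2=1
t4.Δ1 clk=1 w0=0 w1=1 w2=1
t4.Δ2 clk=1 w0=1 w1=1 w2=1
t4.Δ3 clk=1 w0=1 w1=0 w2=1
t5.Δ0 clk=1 w0=1 w1=0 w2=1
t5.Δ1 clk=0 w0=1 w1=0 w2=1
t6.Δ0 clk=0 w0=1 w1=0 w2=1
t6.Δ1 clk=1 w0=1 w1=0 w2=1
t6.Δ2 clk=1 w0=0 w1=0 w2=1
t6.Δ3 clk=1 w0=0 w1=1 w2=0
t6.Δ4 clk=1 w0=0 w1=1 w2=1
t7.Δ0 clk=1 w0=0 w1=1 w2=1
t7.Δ1 clk=0 w0=0 w1=1 w2=1
t8.Δ0 clk=0 w0=0 w1=1 w2=1
t8.Δ1 clk=1 w0=0 w1=1 w2=1
t8.Δ2 clk=1 w0=1 w1=1 w2=1
t8.Δ3 clk=1 w0=1 w1=0 w2=1
t9.Δ0 clk=1 w0=1 w1=0 w2=1
t9.Δ1 clk=0 w0=1 w1=0 w2=1
t10.Δ0 clk=0 w0=1 w1=0 w2=1
t10.Δ1 clk=1 w0=1 w1=0 w2=1
t10.Δ2 clk=1 w0=0 w1=0 w2=1
t10.Δ3 clk=1 w0=0 w1=1 w2=0
t10.Δ4 clk=1 w0=0 w1=1 w2=1
t11.Δ0 clk=1 w0=0 w1=1 w2=1
t11.Δ1 clk=0 w0=0 w1=1 w2=1
t12.Δ0 clk=0 w0=0 w1=1 w2=1
t12.Δ1 clk=1 w0=0 w1=1 w2=1
t12.Δ2 clk=1 w0=1 w1=1 w2=1
t12.Δ3 clk=1 w0=1 w1=0 w2=1
t13.Δ0 clk=1 w0=1 w1=0 w2=1
t13.Δ1 clk=0 w0=1 w1=0 w2=1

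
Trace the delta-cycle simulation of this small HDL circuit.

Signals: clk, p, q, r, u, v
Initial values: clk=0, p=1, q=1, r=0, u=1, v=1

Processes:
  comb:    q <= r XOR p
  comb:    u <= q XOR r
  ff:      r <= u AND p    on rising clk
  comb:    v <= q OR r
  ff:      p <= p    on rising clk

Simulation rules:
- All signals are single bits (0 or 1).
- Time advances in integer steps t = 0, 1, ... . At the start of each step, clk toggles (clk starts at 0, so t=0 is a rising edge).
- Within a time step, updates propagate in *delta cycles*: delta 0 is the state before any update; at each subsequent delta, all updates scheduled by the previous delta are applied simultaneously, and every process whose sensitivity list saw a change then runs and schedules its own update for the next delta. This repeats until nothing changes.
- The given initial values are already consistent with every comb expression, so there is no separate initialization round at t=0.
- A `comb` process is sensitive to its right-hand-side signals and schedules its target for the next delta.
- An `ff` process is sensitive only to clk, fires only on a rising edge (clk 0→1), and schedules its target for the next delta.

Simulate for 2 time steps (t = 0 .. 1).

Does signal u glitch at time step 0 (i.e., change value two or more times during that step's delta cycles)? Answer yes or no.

yes

t0.Δ0 u=1 clk=0 r=0 v=1 q=1 p=1
t0.Δ1 u=1 clk=1 r=0 v=1 q=1 p=1
t0.Δ2 u=1 clk=1 r=1 v=1 q=1 p=1
t0.Δ3 u=0 clk=1 r=1 v=1 q=0 p=1
t0.Δ4 u=1 clk=1 r=1 v=1 q=0 p=1
t1.Δ0 u=1 clk=1 r=1 v=1 q=0 p=1
t1.Δ1 u=1 clk=0 r=1 v=1 q=0 p=1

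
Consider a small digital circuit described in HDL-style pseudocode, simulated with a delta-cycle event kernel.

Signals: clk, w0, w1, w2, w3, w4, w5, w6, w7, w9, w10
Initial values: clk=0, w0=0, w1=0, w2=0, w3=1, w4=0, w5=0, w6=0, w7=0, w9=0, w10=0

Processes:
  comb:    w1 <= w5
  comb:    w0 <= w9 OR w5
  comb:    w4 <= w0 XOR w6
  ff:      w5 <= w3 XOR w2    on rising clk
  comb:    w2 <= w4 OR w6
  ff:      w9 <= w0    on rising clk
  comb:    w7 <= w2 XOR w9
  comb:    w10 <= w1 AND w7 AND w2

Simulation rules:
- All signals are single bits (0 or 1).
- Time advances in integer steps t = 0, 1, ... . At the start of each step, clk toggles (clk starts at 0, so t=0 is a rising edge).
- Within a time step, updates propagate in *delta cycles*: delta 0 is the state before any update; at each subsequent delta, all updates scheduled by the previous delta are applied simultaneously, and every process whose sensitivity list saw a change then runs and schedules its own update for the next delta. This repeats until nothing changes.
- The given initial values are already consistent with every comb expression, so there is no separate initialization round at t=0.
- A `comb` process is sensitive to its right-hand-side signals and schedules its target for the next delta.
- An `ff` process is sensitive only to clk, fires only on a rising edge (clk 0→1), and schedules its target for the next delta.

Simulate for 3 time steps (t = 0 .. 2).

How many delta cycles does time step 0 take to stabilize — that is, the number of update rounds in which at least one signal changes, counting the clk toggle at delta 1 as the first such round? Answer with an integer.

t0.Δ0 w3=1 w1=0 w10=0 w0=0 w2=0 w5=0 w4=0 w9=0 clk=0 w6=0 w7=0
t0.Δ1 w3=1 w1=0 w10=0 w0=0 w2=0 w5=0 w4=0 w9=0 clk=1 w6=0 w7=0
t0.Δ2 w3=1 w1=0 w10=0 w0=0 w2=0 w5=1 w4=0 w9=0 clk=1 w6=0 w7=0
t0.Δ3 w3=1 w1=1 w10=0 w0=1 w2=0 w5=1 w4=0 w9=0 clk=1 w6=0 w7=0
t0.Δ4 w3=1 w1=1 w10=0 w0=1 w2=0 w5=1 w4=1 w9=0 clk=1 w6=0 w7=0
t0.Δ5 w3=1 w1=1 w10=0 w0=1 w2=1 w5=1 w4=1 w9=0 clk=1 w6=0 w7=0
t0.Δ6 w3=1 w1=1 w10=0 w0=1 w2=1 w5=1 w4=1 w9=0 clk=1 w6=0 w7=1
t0.Δ7 w3=1 w1=1 w10=1 w0=1 w2=1 w5=1 w4=1 w9=0 clk=1 w6=0 w7=1
t1.Δ0 w3=1 w1=1 w10=1 w0=1 w2=1 w5=1 w4=1 w9=0 clk=1 w6=0 w7=1
t1.Δ1 w3=1 w1=1 w10=1 w0=1 w2=1 w5=1 w4=1 w9=0 clk=0 w6=0 w7=1
t2.Δ0 w3=1 w1=1 w10=1 w0=1 w2=1 w5=1 w4=1 w9=0 clk=0 w6=0 w7=1
t2.Δ1 w3=1 w1=1 w10=1 w0=1 w2=1 w5=1 w4=1 w9=0 clk=1 w6=0 w7=1
t2.Δ2 w3=1 w1=1 w10=1 w0=1 w2=1 w5=0 w4=1 w9=1 clk=1 w6=0 w7=1
t2.Δ3 w3=1 w1=0 w10=1 w0=1 w2=1 w5=0 w4=1 w9=1 clk=1 w6=0 w7=0
t2.Δ4 w3=1 w1=0 w10=0 w0=1 w2=1 w5=0 w4=1 w9=1 clk=1 w6=0 w7=0

7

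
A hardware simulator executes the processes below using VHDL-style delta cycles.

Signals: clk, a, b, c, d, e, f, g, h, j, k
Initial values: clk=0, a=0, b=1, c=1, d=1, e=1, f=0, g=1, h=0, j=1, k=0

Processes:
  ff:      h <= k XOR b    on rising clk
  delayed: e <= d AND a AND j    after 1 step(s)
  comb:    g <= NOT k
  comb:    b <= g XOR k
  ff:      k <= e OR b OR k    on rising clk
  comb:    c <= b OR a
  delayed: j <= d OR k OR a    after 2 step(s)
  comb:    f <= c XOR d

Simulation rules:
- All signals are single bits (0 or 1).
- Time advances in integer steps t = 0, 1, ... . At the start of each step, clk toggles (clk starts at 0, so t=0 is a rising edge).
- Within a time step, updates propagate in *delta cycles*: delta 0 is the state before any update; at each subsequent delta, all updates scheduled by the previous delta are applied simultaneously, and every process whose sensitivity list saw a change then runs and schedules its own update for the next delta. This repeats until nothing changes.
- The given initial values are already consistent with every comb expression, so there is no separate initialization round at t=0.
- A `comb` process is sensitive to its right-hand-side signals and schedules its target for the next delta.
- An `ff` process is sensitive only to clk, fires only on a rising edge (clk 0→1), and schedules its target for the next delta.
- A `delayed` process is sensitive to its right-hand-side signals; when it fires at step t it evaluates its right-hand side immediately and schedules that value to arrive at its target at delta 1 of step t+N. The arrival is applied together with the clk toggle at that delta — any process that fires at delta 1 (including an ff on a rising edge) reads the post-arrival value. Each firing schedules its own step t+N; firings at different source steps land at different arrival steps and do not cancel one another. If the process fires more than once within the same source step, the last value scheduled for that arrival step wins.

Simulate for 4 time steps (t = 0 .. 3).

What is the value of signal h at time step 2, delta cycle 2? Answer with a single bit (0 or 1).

0

[bits: c,h,j,clk,f,d,b,k,g,a,e]
t=0: Δ0=10100110101 Δ1=10110110101 Δ2=11110111101 Δ3=11110101001 Δ4=01110111001 Δ5=11111111001 Δ6=11110111001 | 6Δ
t=1: Δ0=11110111001 Δ1=11100111001 | 1Δ
t=2: Δ0=11100111001 Δ1=11110111001 Δ2=10110111001 | 2Δ
t=3: Δ0=10110111001 Δ1=10100111001 | 1Δ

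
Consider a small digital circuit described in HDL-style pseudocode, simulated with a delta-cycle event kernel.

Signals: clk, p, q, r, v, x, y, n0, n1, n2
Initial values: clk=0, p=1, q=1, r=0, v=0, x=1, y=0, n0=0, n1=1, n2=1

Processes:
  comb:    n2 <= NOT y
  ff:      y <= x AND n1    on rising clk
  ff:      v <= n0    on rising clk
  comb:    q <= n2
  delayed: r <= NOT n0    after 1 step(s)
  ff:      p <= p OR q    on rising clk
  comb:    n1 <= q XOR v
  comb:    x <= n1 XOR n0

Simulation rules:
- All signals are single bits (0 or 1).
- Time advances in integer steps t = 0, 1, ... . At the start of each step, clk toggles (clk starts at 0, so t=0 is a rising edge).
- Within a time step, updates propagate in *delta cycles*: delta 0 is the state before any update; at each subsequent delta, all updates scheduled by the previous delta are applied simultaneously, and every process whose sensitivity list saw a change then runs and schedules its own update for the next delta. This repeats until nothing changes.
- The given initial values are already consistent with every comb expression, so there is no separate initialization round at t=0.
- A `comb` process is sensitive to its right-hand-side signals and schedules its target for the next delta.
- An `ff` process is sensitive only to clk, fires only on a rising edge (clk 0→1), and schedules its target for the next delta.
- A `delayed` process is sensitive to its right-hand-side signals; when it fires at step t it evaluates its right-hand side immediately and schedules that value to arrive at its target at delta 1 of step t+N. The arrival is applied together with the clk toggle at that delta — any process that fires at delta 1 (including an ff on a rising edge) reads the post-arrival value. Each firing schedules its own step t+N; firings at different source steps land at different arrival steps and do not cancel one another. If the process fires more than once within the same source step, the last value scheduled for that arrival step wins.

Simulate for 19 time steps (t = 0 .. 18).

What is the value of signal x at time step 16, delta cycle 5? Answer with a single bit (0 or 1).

[bits: v,n0,r,n2,p,q,y,clk,x,n1]
t=0: Δ0=0001110011 Δ1=0001110111 Δ2=0001111111 Δ3=0000111111 Δ4=0000101111 Δ5=0000101110 Δ6=0000101100 | 6Δ
t=1: Δ0=0000101100 Δ1=0000101000 | 1Δ
t=2: Δ0=0000101000 Δ1=0000101100 Δ2=0000100100 Δ3=0001100100 Δ4=0001110100 Δ5=0001110101 Δ6=0001110111 | 6Δ
t=3: Δ0=0001110111 Δ1=0001110011 | 1Δ
t=4: Δ0=0001110011 Δ1=0001110111 Δ2=0001111111 Δ3=0000111111 Δ4=0000101111 Δ5=0000101110 Δ6=0000101100 | 6Δ
t=5: Δ0=0000101100 Δ1=0000101000 | 1Δ
t=6: Δ0=0000101000 Δ1=0000101100 Δ2=0000100100 Δ3=0001100100 Δ4=0001110100 Δ5=0001110101 Δ6=0001110111 | 6Δ
t=7: Δ0=0001110111 Δ1=0001110011 | 1Δ
t=8: Δ0=0001110011 Δ1=0001110111 Δ2=0001111111 Δ3=0000111111 Δ4=0000101111 Δ5=0000101110 Δ6=0000101100 | 6Δ
t=9: Δ0=0000101100 Δ1=0000101000 | 1Δ
t=10: Δ0=0000101000 Δ1=0000101100 Δ2=0000100100 Δ3=0001100100 Δ4=0001110100 Δ5=0001110101 Δ6=0001110111 | 6Δ
t=11: Δ0=0001110111 Δ1=0001110011 | 1Δ
t=12: Δ0=0001110011 Δ1=0001110111 Δ2=0001111111 Δ3=0000111111 Δ4=0000101111 Δ5=0000101110 Δ6=0000101100 | 6Δ
t=13: Δ0=0000101100 Δ1=0000101000 | 1Δ
t=14: Δ0=0000101000 Δ1=0000101100 Δ2=0000100100 Δ3=0001100100 Δ4=0001110100 Δ5=0001110101 Δ6=0001110111 | 6Δ
t=15: Δ0=0001110111 Δ1=0001110011 | 1Δ
t=16: Δ0=0001110011 Δ1=0001110111 Δ2=0001111111 Δ3=0000111111 Δ4=0000101111 Δ5=0000101110 Δ6=0000101100 | 6Δ
t=17: Δ0=0000101100 Δ1=0000101000 | 1Δ
t=18: Δ0=0000101000 Δ1=0000101100 Δ2=0000100100 Δ3=0001100100 Δ4=0001110100 Δ5=0001110101 Δ6=0001110111 | 6Δ

1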